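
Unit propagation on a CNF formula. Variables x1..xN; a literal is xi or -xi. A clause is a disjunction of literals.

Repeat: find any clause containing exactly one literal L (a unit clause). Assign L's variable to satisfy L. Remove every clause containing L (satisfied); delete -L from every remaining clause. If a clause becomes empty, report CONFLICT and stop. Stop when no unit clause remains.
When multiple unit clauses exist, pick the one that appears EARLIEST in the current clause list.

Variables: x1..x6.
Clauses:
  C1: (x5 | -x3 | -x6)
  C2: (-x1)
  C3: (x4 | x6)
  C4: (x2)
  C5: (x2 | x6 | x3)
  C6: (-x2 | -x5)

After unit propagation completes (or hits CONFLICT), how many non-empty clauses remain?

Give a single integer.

unit clause [-1] forces x1=F; simplify:
  satisfied 1 clause(s); 5 remain; assigned so far: [1]
unit clause [2] forces x2=T; simplify:
  drop -2 from [-2, -5] -> [-5]
  satisfied 2 clause(s); 3 remain; assigned so far: [1, 2]
unit clause [-5] forces x5=F; simplify:
  drop 5 from [5, -3, -6] -> [-3, -6]
  satisfied 1 clause(s); 2 remain; assigned so far: [1, 2, 5]

Answer: 2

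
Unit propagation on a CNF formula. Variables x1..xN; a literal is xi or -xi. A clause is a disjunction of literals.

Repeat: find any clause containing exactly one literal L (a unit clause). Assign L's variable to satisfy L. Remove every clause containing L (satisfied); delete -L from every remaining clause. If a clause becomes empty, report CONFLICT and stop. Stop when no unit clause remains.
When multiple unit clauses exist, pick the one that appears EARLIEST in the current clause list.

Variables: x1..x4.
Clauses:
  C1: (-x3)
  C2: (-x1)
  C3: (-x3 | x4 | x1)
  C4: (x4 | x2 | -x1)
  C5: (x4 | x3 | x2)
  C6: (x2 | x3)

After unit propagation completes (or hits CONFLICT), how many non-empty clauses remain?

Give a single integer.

Answer: 0

Derivation:
unit clause [-3] forces x3=F; simplify:
  drop 3 from [4, 3, 2] -> [4, 2]
  drop 3 from [2, 3] -> [2]
  satisfied 2 clause(s); 4 remain; assigned so far: [3]
unit clause [-1] forces x1=F; simplify:
  satisfied 2 clause(s); 2 remain; assigned so far: [1, 3]
unit clause [2] forces x2=T; simplify:
  satisfied 2 clause(s); 0 remain; assigned so far: [1, 2, 3]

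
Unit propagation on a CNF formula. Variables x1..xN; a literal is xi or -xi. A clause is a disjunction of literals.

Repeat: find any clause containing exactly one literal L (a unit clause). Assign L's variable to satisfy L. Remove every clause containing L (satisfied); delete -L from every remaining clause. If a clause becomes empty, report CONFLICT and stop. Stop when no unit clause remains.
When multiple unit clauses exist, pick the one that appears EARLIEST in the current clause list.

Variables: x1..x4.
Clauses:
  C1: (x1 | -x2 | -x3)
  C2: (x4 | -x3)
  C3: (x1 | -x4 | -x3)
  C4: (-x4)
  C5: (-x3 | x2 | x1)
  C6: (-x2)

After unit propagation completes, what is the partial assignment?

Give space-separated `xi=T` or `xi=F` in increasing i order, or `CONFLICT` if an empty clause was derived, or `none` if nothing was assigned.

Answer: x2=F x3=F x4=F

Derivation:
unit clause [-4] forces x4=F; simplify:
  drop 4 from [4, -3] -> [-3]
  satisfied 2 clause(s); 4 remain; assigned so far: [4]
unit clause [-3] forces x3=F; simplify:
  satisfied 3 clause(s); 1 remain; assigned so far: [3, 4]
unit clause [-2] forces x2=F; simplify:
  satisfied 1 clause(s); 0 remain; assigned so far: [2, 3, 4]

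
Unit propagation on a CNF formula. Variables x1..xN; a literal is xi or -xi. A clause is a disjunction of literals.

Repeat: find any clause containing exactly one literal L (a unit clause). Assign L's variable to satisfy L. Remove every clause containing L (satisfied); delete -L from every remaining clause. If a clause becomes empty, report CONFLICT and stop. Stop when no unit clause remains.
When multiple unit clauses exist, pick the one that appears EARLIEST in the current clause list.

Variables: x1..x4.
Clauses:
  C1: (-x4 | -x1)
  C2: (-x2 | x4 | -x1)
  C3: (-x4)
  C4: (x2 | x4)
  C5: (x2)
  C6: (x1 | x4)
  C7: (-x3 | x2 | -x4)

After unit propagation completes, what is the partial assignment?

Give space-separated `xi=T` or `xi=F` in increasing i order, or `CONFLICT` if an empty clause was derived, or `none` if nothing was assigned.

unit clause [-4] forces x4=F; simplify:
  drop 4 from [-2, 4, -1] -> [-2, -1]
  drop 4 from [2, 4] -> [2]
  drop 4 from [1, 4] -> [1]
  satisfied 3 clause(s); 4 remain; assigned so far: [4]
unit clause [2] forces x2=T; simplify:
  drop -2 from [-2, -1] -> [-1]
  satisfied 2 clause(s); 2 remain; assigned so far: [2, 4]
unit clause [-1] forces x1=F; simplify:
  drop 1 from [1] -> [] (empty!)
  satisfied 1 clause(s); 1 remain; assigned so far: [1, 2, 4]
CONFLICT (empty clause)

Answer: CONFLICT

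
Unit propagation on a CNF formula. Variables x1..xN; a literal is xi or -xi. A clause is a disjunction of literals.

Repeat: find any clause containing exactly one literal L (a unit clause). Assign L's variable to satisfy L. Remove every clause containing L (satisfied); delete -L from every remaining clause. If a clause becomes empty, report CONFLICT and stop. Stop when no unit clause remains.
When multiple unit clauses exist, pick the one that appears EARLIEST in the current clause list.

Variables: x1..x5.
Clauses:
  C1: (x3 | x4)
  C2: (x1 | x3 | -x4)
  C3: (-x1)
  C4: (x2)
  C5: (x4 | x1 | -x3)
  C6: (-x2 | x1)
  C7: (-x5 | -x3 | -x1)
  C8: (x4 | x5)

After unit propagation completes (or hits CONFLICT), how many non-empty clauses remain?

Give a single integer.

Answer: 4

Derivation:
unit clause [-1] forces x1=F; simplify:
  drop 1 from [1, 3, -4] -> [3, -4]
  drop 1 from [4, 1, -3] -> [4, -3]
  drop 1 from [-2, 1] -> [-2]
  satisfied 2 clause(s); 6 remain; assigned so far: [1]
unit clause [2] forces x2=T; simplify:
  drop -2 from [-2] -> [] (empty!)
  satisfied 1 clause(s); 5 remain; assigned so far: [1, 2]
CONFLICT (empty clause)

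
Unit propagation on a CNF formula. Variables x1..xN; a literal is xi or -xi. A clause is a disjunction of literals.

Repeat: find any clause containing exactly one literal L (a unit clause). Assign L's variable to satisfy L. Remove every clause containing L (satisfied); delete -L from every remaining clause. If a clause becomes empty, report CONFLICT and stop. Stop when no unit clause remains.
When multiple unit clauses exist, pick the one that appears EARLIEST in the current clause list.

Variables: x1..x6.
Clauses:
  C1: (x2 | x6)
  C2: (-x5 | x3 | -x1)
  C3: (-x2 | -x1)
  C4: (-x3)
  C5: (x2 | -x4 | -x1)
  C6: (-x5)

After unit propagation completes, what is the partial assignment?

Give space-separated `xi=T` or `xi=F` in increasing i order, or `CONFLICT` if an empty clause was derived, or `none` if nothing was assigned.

unit clause [-3] forces x3=F; simplify:
  drop 3 from [-5, 3, -1] -> [-5, -1]
  satisfied 1 clause(s); 5 remain; assigned so far: [3]
unit clause [-5] forces x5=F; simplify:
  satisfied 2 clause(s); 3 remain; assigned so far: [3, 5]

Answer: x3=F x5=F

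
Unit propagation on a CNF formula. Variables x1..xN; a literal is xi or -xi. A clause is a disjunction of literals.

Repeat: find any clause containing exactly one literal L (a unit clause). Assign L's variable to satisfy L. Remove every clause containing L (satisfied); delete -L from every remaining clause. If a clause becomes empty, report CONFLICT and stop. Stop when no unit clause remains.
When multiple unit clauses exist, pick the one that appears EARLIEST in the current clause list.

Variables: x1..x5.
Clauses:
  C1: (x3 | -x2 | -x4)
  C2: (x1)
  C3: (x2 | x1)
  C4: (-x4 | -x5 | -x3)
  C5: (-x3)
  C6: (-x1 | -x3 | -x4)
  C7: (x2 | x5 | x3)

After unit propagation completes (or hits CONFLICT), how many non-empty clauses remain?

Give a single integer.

unit clause [1] forces x1=T; simplify:
  drop -1 from [-1, -3, -4] -> [-3, -4]
  satisfied 2 clause(s); 5 remain; assigned so far: [1]
unit clause [-3] forces x3=F; simplify:
  drop 3 from [3, -2, -4] -> [-2, -4]
  drop 3 from [2, 5, 3] -> [2, 5]
  satisfied 3 clause(s); 2 remain; assigned so far: [1, 3]

Answer: 2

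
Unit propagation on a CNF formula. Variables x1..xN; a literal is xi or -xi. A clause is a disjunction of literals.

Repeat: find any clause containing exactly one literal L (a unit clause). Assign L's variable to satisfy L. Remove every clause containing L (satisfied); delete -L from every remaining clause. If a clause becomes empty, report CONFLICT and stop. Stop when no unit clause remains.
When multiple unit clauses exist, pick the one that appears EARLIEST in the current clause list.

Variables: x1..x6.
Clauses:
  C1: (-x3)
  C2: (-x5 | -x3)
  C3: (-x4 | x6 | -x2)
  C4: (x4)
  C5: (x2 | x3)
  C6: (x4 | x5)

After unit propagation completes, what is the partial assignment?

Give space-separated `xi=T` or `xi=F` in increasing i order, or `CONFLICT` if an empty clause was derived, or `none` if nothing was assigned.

unit clause [-3] forces x3=F; simplify:
  drop 3 from [2, 3] -> [2]
  satisfied 2 clause(s); 4 remain; assigned so far: [3]
unit clause [4] forces x4=T; simplify:
  drop -4 from [-4, 6, -2] -> [6, -2]
  satisfied 2 clause(s); 2 remain; assigned so far: [3, 4]
unit clause [2] forces x2=T; simplify:
  drop -2 from [6, -2] -> [6]
  satisfied 1 clause(s); 1 remain; assigned so far: [2, 3, 4]
unit clause [6] forces x6=T; simplify:
  satisfied 1 clause(s); 0 remain; assigned so far: [2, 3, 4, 6]

Answer: x2=T x3=F x4=T x6=T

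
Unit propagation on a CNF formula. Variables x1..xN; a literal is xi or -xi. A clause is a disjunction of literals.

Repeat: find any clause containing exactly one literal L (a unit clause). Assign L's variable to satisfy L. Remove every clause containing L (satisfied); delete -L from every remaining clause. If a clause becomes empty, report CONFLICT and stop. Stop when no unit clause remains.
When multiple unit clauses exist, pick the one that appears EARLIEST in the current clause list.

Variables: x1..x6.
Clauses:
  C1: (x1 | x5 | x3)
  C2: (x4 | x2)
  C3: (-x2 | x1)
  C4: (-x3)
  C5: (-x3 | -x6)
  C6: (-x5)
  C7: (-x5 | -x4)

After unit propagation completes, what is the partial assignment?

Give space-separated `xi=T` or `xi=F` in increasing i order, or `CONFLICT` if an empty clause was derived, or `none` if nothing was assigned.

unit clause [-3] forces x3=F; simplify:
  drop 3 from [1, 5, 3] -> [1, 5]
  satisfied 2 clause(s); 5 remain; assigned so far: [3]
unit clause [-5] forces x5=F; simplify:
  drop 5 from [1, 5] -> [1]
  satisfied 2 clause(s); 3 remain; assigned so far: [3, 5]
unit clause [1] forces x1=T; simplify:
  satisfied 2 clause(s); 1 remain; assigned so far: [1, 3, 5]

Answer: x1=T x3=F x5=F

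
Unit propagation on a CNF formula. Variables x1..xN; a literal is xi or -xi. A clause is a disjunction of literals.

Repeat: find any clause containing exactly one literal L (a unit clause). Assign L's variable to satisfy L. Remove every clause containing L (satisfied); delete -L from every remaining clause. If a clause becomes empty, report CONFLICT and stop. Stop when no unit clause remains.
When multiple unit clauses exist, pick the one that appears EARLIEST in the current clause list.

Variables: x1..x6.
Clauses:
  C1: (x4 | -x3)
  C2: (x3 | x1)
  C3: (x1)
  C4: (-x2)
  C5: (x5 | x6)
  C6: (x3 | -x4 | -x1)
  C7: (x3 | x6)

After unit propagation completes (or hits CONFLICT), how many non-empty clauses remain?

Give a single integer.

Answer: 4

Derivation:
unit clause [1] forces x1=T; simplify:
  drop -1 from [3, -4, -1] -> [3, -4]
  satisfied 2 clause(s); 5 remain; assigned so far: [1]
unit clause [-2] forces x2=F; simplify:
  satisfied 1 clause(s); 4 remain; assigned so far: [1, 2]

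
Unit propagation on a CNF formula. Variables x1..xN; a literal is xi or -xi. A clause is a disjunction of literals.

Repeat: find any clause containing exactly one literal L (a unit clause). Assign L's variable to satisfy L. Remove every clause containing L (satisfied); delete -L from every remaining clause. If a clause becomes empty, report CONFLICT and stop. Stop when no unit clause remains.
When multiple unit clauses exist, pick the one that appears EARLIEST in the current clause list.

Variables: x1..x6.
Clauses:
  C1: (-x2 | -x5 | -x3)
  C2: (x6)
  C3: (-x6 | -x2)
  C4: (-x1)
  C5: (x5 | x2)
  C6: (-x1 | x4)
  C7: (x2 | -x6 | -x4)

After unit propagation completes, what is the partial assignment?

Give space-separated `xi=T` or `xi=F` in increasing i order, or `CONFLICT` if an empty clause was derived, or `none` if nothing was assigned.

Answer: x1=F x2=F x4=F x5=T x6=T

Derivation:
unit clause [6] forces x6=T; simplify:
  drop -6 from [-6, -2] -> [-2]
  drop -6 from [2, -6, -4] -> [2, -4]
  satisfied 1 clause(s); 6 remain; assigned so far: [6]
unit clause [-2] forces x2=F; simplify:
  drop 2 from [5, 2] -> [5]
  drop 2 from [2, -4] -> [-4]
  satisfied 2 clause(s); 4 remain; assigned so far: [2, 6]
unit clause [-1] forces x1=F; simplify:
  satisfied 2 clause(s); 2 remain; assigned so far: [1, 2, 6]
unit clause [5] forces x5=T; simplify:
  satisfied 1 clause(s); 1 remain; assigned so far: [1, 2, 5, 6]
unit clause [-4] forces x4=F; simplify:
  satisfied 1 clause(s); 0 remain; assigned so far: [1, 2, 4, 5, 6]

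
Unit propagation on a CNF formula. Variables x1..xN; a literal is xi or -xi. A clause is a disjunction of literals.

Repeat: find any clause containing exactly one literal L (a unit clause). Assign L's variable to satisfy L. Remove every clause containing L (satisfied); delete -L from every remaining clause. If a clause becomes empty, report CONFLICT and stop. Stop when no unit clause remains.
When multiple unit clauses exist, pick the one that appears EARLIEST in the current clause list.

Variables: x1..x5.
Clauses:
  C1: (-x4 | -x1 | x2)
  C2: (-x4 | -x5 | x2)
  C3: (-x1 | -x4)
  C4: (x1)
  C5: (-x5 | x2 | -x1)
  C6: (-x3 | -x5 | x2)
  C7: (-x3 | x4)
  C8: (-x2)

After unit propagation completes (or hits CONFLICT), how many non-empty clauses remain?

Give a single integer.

Answer: 0

Derivation:
unit clause [1] forces x1=T; simplify:
  drop -1 from [-4, -1, 2] -> [-4, 2]
  drop -1 from [-1, -4] -> [-4]
  drop -1 from [-5, 2, -1] -> [-5, 2]
  satisfied 1 clause(s); 7 remain; assigned so far: [1]
unit clause [-4] forces x4=F; simplify:
  drop 4 from [-3, 4] -> [-3]
  satisfied 3 clause(s); 4 remain; assigned so far: [1, 4]
unit clause [-3] forces x3=F; simplify:
  satisfied 2 clause(s); 2 remain; assigned so far: [1, 3, 4]
unit clause [-2] forces x2=F; simplify:
  drop 2 from [-5, 2] -> [-5]
  satisfied 1 clause(s); 1 remain; assigned so far: [1, 2, 3, 4]
unit clause [-5] forces x5=F; simplify:
  satisfied 1 clause(s); 0 remain; assigned so far: [1, 2, 3, 4, 5]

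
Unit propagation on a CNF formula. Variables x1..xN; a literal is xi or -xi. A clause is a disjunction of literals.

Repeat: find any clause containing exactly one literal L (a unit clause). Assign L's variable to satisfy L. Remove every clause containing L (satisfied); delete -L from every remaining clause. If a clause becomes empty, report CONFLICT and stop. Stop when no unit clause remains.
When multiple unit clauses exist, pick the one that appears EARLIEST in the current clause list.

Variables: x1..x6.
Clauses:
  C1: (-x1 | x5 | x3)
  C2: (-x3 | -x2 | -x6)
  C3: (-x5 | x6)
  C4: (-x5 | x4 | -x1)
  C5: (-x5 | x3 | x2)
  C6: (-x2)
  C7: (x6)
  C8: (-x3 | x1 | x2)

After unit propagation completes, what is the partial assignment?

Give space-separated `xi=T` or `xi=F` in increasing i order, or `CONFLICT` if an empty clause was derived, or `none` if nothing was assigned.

unit clause [-2] forces x2=F; simplify:
  drop 2 from [-5, 3, 2] -> [-5, 3]
  drop 2 from [-3, 1, 2] -> [-3, 1]
  satisfied 2 clause(s); 6 remain; assigned so far: [2]
unit clause [6] forces x6=T; simplify:
  satisfied 2 clause(s); 4 remain; assigned so far: [2, 6]

Answer: x2=F x6=T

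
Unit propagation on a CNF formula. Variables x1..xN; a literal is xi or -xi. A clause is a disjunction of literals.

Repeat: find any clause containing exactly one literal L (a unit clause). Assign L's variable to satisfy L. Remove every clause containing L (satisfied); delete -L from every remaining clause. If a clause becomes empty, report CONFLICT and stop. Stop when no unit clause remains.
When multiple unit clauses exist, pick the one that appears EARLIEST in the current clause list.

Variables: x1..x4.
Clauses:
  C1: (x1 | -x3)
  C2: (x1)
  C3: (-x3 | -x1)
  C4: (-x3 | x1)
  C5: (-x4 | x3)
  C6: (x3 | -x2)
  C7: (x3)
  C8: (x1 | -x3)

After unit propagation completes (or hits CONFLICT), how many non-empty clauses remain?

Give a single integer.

unit clause [1] forces x1=T; simplify:
  drop -1 from [-3, -1] -> [-3]
  satisfied 4 clause(s); 4 remain; assigned so far: [1]
unit clause [-3] forces x3=F; simplify:
  drop 3 from [-4, 3] -> [-4]
  drop 3 from [3, -2] -> [-2]
  drop 3 from [3] -> [] (empty!)
  satisfied 1 clause(s); 3 remain; assigned so far: [1, 3]
CONFLICT (empty clause)

Answer: 2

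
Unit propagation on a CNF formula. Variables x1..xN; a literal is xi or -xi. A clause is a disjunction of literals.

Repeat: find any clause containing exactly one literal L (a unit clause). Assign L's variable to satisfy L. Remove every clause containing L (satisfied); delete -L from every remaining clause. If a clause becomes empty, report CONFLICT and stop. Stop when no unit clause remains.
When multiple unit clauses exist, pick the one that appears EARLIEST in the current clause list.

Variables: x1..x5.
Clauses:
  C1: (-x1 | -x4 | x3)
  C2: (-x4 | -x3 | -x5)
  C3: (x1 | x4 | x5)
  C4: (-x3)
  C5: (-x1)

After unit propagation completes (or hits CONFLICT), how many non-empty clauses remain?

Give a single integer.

unit clause [-3] forces x3=F; simplify:
  drop 3 from [-1, -4, 3] -> [-1, -4]
  satisfied 2 clause(s); 3 remain; assigned so far: [3]
unit clause [-1] forces x1=F; simplify:
  drop 1 from [1, 4, 5] -> [4, 5]
  satisfied 2 clause(s); 1 remain; assigned so far: [1, 3]

Answer: 1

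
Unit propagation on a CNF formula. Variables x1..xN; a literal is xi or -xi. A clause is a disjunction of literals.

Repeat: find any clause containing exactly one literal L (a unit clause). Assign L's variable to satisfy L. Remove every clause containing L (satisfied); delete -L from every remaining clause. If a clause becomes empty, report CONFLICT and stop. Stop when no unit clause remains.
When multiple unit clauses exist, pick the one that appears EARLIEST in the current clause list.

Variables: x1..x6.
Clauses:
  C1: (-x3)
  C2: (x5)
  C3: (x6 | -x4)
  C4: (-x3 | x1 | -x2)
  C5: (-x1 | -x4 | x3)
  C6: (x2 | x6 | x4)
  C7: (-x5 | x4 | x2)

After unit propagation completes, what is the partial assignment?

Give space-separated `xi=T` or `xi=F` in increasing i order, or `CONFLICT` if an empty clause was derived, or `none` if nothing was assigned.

unit clause [-3] forces x3=F; simplify:
  drop 3 from [-1, -4, 3] -> [-1, -4]
  satisfied 2 clause(s); 5 remain; assigned so far: [3]
unit clause [5] forces x5=T; simplify:
  drop -5 from [-5, 4, 2] -> [4, 2]
  satisfied 1 clause(s); 4 remain; assigned so far: [3, 5]

Answer: x3=F x5=T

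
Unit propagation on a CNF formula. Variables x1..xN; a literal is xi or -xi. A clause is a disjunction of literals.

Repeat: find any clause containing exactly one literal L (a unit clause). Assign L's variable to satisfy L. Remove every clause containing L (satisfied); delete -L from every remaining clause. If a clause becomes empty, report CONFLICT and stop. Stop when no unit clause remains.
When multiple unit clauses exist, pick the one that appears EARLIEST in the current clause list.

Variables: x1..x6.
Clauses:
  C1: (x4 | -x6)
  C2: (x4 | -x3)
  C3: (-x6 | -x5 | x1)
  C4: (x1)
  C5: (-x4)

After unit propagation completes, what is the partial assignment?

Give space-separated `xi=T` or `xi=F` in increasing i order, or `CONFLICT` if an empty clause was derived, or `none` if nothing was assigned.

Answer: x1=T x3=F x4=F x6=F

Derivation:
unit clause [1] forces x1=T; simplify:
  satisfied 2 clause(s); 3 remain; assigned so far: [1]
unit clause [-4] forces x4=F; simplify:
  drop 4 from [4, -6] -> [-6]
  drop 4 from [4, -3] -> [-3]
  satisfied 1 clause(s); 2 remain; assigned so far: [1, 4]
unit clause [-6] forces x6=F; simplify:
  satisfied 1 clause(s); 1 remain; assigned so far: [1, 4, 6]
unit clause [-3] forces x3=F; simplify:
  satisfied 1 clause(s); 0 remain; assigned so far: [1, 3, 4, 6]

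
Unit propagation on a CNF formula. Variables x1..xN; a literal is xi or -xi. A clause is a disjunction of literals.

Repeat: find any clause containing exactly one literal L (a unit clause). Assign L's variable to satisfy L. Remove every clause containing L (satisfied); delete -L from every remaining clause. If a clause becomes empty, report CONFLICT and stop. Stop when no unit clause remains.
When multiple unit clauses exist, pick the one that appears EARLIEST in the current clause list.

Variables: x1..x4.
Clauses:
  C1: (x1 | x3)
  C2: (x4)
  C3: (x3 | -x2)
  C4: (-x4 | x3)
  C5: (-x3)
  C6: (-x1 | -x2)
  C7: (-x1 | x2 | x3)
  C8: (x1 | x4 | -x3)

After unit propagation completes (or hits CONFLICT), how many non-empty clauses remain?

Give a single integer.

Answer: 1

Derivation:
unit clause [4] forces x4=T; simplify:
  drop -4 from [-4, 3] -> [3]
  satisfied 2 clause(s); 6 remain; assigned so far: [4]
unit clause [3] forces x3=T; simplify:
  drop -3 from [-3] -> [] (empty!)
  satisfied 4 clause(s); 2 remain; assigned so far: [3, 4]
CONFLICT (empty clause)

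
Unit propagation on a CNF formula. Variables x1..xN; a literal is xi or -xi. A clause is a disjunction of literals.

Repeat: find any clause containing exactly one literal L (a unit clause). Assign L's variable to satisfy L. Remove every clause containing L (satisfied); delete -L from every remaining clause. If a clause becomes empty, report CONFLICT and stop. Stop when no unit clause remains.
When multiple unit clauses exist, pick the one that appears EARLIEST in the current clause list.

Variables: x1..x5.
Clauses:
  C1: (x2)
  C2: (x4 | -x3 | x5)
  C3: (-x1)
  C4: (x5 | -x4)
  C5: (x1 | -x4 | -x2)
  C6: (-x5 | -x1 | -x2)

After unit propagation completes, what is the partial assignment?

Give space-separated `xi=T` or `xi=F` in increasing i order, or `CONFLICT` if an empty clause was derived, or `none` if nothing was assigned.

unit clause [2] forces x2=T; simplify:
  drop -2 from [1, -4, -2] -> [1, -4]
  drop -2 from [-5, -1, -2] -> [-5, -1]
  satisfied 1 clause(s); 5 remain; assigned so far: [2]
unit clause [-1] forces x1=F; simplify:
  drop 1 from [1, -4] -> [-4]
  satisfied 2 clause(s); 3 remain; assigned so far: [1, 2]
unit clause [-4] forces x4=F; simplify:
  drop 4 from [4, -3, 5] -> [-3, 5]
  satisfied 2 clause(s); 1 remain; assigned so far: [1, 2, 4]

Answer: x1=F x2=T x4=F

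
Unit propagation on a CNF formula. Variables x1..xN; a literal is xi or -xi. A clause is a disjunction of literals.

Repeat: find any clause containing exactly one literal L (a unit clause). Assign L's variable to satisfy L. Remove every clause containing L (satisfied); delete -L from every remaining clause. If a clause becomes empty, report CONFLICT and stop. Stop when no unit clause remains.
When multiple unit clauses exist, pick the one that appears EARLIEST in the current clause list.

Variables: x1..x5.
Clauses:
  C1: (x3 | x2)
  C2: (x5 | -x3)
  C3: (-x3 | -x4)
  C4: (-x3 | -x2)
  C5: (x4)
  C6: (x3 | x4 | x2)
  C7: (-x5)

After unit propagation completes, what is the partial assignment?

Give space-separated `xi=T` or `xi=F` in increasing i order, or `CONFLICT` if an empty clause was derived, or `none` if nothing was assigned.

Answer: x2=T x3=F x4=T x5=F

Derivation:
unit clause [4] forces x4=T; simplify:
  drop -4 from [-3, -4] -> [-3]
  satisfied 2 clause(s); 5 remain; assigned so far: [4]
unit clause [-3] forces x3=F; simplify:
  drop 3 from [3, 2] -> [2]
  satisfied 3 clause(s); 2 remain; assigned so far: [3, 4]
unit clause [2] forces x2=T; simplify:
  satisfied 1 clause(s); 1 remain; assigned so far: [2, 3, 4]
unit clause [-5] forces x5=F; simplify:
  satisfied 1 clause(s); 0 remain; assigned so far: [2, 3, 4, 5]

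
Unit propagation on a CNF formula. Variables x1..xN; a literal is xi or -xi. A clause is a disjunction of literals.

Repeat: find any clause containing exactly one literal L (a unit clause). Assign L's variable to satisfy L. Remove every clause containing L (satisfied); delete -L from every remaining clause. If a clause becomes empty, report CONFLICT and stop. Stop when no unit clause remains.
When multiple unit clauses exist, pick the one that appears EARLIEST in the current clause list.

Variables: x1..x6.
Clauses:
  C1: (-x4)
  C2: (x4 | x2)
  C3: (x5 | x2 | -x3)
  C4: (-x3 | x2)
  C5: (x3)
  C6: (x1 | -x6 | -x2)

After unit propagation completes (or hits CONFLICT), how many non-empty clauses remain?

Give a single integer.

Answer: 1

Derivation:
unit clause [-4] forces x4=F; simplify:
  drop 4 from [4, 2] -> [2]
  satisfied 1 clause(s); 5 remain; assigned so far: [4]
unit clause [2] forces x2=T; simplify:
  drop -2 from [1, -6, -2] -> [1, -6]
  satisfied 3 clause(s); 2 remain; assigned so far: [2, 4]
unit clause [3] forces x3=T; simplify:
  satisfied 1 clause(s); 1 remain; assigned so far: [2, 3, 4]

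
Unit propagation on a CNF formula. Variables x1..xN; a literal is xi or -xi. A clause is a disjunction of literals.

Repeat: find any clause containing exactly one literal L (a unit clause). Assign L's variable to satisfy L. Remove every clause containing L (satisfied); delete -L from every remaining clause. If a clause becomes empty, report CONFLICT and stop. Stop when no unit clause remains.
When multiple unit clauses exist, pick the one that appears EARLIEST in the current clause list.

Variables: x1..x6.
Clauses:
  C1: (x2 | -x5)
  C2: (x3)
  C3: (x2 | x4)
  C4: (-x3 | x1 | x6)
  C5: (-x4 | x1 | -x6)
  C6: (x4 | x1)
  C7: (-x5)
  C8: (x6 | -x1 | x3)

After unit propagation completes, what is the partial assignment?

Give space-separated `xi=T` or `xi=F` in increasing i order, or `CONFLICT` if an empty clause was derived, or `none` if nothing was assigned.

Answer: x3=T x5=F

Derivation:
unit clause [3] forces x3=T; simplify:
  drop -3 from [-3, 1, 6] -> [1, 6]
  satisfied 2 clause(s); 6 remain; assigned so far: [3]
unit clause [-5] forces x5=F; simplify:
  satisfied 2 clause(s); 4 remain; assigned so far: [3, 5]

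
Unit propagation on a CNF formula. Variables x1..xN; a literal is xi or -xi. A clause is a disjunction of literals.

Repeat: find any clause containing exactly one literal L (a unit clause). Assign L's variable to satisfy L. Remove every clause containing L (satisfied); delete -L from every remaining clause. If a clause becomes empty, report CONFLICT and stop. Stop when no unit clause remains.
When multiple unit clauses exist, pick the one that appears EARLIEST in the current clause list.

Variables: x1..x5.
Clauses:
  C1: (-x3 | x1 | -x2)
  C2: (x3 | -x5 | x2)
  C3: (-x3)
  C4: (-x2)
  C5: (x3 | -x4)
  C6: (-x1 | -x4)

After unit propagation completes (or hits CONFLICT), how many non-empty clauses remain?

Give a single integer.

unit clause [-3] forces x3=F; simplify:
  drop 3 from [3, -5, 2] -> [-5, 2]
  drop 3 from [3, -4] -> [-4]
  satisfied 2 clause(s); 4 remain; assigned so far: [3]
unit clause [-2] forces x2=F; simplify:
  drop 2 from [-5, 2] -> [-5]
  satisfied 1 clause(s); 3 remain; assigned so far: [2, 3]
unit clause [-5] forces x5=F; simplify:
  satisfied 1 clause(s); 2 remain; assigned so far: [2, 3, 5]
unit clause [-4] forces x4=F; simplify:
  satisfied 2 clause(s); 0 remain; assigned so far: [2, 3, 4, 5]

Answer: 0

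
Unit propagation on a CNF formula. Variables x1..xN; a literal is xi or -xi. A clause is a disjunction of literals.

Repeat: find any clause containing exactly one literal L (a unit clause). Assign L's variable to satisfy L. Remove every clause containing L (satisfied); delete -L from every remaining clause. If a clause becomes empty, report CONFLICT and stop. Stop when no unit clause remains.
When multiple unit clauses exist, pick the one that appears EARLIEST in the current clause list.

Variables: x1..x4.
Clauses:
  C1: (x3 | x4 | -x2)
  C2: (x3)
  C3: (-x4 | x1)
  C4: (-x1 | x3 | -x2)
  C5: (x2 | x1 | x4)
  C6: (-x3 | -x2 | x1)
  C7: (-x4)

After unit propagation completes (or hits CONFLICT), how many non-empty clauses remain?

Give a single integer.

Answer: 2

Derivation:
unit clause [3] forces x3=T; simplify:
  drop -3 from [-3, -2, 1] -> [-2, 1]
  satisfied 3 clause(s); 4 remain; assigned so far: [3]
unit clause [-4] forces x4=F; simplify:
  drop 4 from [2, 1, 4] -> [2, 1]
  satisfied 2 clause(s); 2 remain; assigned so far: [3, 4]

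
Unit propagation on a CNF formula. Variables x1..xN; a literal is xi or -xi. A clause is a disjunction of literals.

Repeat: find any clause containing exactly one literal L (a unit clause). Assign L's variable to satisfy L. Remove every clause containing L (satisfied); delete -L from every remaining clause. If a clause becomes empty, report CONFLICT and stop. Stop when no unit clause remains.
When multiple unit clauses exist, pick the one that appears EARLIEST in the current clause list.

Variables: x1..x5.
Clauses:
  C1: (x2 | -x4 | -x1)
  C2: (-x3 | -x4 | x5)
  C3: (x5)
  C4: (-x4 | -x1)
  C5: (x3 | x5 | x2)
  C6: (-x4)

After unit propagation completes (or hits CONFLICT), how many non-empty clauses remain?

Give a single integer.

Answer: 0

Derivation:
unit clause [5] forces x5=T; simplify:
  satisfied 3 clause(s); 3 remain; assigned so far: [5]
unit clause [-4] forces x4=F; simplify:
  satisfied 3 clause(s); 0 remain; assigned so far: [4, 5]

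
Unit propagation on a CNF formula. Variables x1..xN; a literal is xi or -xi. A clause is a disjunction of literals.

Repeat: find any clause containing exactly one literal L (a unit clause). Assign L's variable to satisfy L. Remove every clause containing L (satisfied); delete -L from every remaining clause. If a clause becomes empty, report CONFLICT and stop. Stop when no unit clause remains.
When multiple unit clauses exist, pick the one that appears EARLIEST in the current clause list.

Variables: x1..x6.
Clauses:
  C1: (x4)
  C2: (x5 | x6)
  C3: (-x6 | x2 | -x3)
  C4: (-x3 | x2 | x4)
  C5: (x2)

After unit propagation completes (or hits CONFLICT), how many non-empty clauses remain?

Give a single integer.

Answer: 1

Derivation:
unit clause [4] forces x4=T; simplify:
  satisfied 2 clause(s); 3 remain; assigned so far: [4]
unit clause [2] forces x2=T; simplify:
  satisfied 2 clause(s); 1 remain; assigned so far: [2, 4]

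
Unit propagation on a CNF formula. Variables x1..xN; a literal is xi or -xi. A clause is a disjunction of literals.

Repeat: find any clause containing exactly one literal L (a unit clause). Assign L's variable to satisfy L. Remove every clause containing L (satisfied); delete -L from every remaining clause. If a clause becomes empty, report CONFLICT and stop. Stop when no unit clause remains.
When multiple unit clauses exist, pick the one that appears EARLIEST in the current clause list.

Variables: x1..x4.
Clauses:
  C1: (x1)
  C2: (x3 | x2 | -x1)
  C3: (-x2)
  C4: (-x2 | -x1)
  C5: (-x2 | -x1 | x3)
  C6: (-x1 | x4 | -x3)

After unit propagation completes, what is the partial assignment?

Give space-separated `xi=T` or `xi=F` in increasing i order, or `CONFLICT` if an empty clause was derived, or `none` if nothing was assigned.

Answer: x1=T x2=F x3=T x4=T

Derivation:
unit clause [1] forces x1=T; simplify:
  drop -1 from [3, 2, -1] -> [3, 2]
  drop -1 from [-2, -1] -> [-2]
  drop -1 from [-2, -1, 3] -> [-2, 3]
  drop -1 from [-1, 4, -3] -> [4, -3]
  satisfied 1 clause(s); 5 remain; assigned so far: [1]
unit clause [-2] forces x2=F; simplify:
  drop 2 from [3, 2] -> [3]
  satisfied 3 clause(s); 2 remain; assigned so far: [1, 2]
unit clause [3] forces x3=T; simplify:
  drop -3 from [4, -3] -> [4]
  satisfied 1 clause(s); 1 remain; assigned so far: [1, 2, 3]
unit clause [4] forces x4=T; simplify:
  satisfied 1 clause(s); 0 remain; assigned so far: [1, 2, 3, 4]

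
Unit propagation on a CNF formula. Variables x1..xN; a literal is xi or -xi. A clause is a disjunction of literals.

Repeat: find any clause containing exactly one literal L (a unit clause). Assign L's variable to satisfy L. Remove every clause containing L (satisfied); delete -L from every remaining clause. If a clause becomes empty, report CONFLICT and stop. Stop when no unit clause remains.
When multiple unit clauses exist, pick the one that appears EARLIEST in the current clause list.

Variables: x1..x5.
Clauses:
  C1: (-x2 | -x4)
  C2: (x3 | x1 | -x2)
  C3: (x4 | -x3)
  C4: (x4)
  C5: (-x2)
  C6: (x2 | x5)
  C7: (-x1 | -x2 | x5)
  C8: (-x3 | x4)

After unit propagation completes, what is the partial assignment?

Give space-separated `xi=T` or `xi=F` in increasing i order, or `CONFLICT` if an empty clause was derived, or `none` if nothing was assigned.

unit clause [4] forces x4=T; simplify:
  drop -4 from [-2, -4] -> [-2]
  satisfied 3 clause(s); 5 remain; assigned so far: [4]
unit clause [-2] forces x2=F; simplify:
  drop 2 from [2, 5] -> [5]
  satisfied 4 clause(s); 1 remain; assigned so far: [2, 4]
unit clause [5] forces x5=T; simplify:
  satisfied 1 clause(s); 0 remain; assigned so far: [2, 4, 5]

Answer: x2=F x4=T x5=T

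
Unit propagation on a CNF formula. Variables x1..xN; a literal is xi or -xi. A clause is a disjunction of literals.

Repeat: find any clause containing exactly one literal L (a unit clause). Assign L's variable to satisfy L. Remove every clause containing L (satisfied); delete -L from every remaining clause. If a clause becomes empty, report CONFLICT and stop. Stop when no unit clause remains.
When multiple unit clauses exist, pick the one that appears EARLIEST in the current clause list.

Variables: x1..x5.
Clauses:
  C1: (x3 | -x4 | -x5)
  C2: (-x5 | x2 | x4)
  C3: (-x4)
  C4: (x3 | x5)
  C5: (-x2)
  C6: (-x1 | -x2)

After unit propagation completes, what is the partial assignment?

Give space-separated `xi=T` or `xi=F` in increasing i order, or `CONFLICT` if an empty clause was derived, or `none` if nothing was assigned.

Answer: x2=F x3=T x4=F x5=F

Derivation:
unit clause [-4] forces x4=F; simplify:
  drop 4 from [-5, 2, 4] -> [-5, 2]
  satisfied 2 clause(s); 4 remain; assigned so far: [4]
unit clause [-2] forces x2=F; simplify:
  drop 2 from [-5, 2] -> [-5]
  satisfied 2 clause(s); 2 remain; assigned so far: [2, 4]
unit clause [-5] forces x5=F; simplify:
  drop 5 from [3, 5] -> [3]
  satisfied 1 clause(s); 1 remain; assigned so far: [2, 4, 5]
unit clause [3] forces x3=T; simplify:
  satisfied 1 clause(s); 0 remain; assigned so far: [2, 3, 4, 5]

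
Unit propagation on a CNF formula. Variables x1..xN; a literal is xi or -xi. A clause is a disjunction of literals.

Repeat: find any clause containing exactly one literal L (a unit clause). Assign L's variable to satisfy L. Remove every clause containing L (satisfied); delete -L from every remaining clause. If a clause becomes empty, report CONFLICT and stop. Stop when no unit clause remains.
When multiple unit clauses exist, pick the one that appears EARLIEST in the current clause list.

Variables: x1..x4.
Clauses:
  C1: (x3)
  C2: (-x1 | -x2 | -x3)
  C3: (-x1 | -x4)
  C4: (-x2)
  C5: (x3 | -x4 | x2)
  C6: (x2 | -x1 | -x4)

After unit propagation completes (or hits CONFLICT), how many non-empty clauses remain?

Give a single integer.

unit clause [3] forces x3=T; simplify:
  drop -3 from [-1, -2, -3] -> [-1, -2]
  satisfied 2 clause(s); 4 remain; assigned so far: [3]
unit clause [-2] forces x2=F; simplify:
  drop 2 from [2, -1, -4] -> [-1, -4]
  satisfied 2 clause(s); 2 remain; assigned so far: [2, 3]

Answer: 2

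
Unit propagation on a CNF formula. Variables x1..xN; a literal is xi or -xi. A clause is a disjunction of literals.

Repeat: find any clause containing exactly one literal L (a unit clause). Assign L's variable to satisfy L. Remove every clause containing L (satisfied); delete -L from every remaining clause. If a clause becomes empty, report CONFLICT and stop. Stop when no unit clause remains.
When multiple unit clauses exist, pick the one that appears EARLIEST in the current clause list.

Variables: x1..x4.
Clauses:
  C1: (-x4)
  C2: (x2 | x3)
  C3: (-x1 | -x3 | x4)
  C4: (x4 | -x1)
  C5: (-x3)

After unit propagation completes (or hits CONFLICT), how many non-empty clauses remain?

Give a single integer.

unit clause [-4] forces x4=F; simplify:
  drop 4 from [-1, -3, 4] -> [-1, -3]
  drop 4 from [4, -1] -> [-1]
  satisfied 1 clause(s); 4 remain; assigned so far: [4]
unit clause [-1] forces x1=F; simplify:
  satisfied 2 clause(s); 2 remain; assigned so far: [1, 4]
unit clause [-3] forces x3=F; simplify:
  drop 3 from [2, 3] -> [2]
  satisfied 1 clause(s); 1 remain; assigned so far: [1, 3, 4]
unit clause [2] forces x2=T; simplify:
  satisfied 1 clause(s); 0 remain; assigned so far: [1, 2, 3, 4]

Answer: 0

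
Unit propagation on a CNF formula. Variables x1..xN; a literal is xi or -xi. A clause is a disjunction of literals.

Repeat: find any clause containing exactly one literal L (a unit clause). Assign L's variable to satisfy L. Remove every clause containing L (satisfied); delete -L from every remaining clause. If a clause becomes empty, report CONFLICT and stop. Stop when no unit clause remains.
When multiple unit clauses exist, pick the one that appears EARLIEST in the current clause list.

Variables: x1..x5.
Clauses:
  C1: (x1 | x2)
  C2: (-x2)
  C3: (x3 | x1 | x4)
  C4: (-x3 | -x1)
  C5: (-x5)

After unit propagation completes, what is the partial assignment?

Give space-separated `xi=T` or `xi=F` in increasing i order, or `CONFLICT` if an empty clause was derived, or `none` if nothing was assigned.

Answer: x1=T x2=F x3=F x5=F

Derivation:
unit clause [-2] forces x2=F; simplify:
  drop 2 from [1, 2] -> [1]
  satisfied 1 clause(s); 4 remain; assigned so far: [2]
unit clause [1] forces x1=T; simplify:
  drop -1 from [-3, -1] -> [-3]
  satisfied 2 clause(s); 2 remain; assigned so far: [1, 2]
unit clause [-3] forces x3=F; simplify:
  satisfied 1 clause(s); 1 remain; assigned so far: [1, 2, 3]
unit clause [-5] forces x5=F; simplify:
  satisfied 1 clause(s); 0 remain; assigned so far: [1, 2, 3, 5]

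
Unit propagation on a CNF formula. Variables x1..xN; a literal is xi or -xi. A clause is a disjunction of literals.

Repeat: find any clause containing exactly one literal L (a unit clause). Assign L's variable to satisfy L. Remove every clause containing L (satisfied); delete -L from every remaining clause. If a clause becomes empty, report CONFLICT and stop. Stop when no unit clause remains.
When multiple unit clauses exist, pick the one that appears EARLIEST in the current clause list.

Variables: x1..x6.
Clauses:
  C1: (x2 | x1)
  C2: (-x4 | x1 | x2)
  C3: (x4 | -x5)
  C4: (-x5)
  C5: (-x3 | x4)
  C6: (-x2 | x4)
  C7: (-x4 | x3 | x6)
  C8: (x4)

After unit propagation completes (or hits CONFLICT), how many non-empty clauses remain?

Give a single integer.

Answer: 3

Derivation:
unit clause [-5] forces x5=F; simplify:
  satisfied 2 clause(s); 6 remain; assigned so far: [5]
unit clause [4] forces x4=T; simplify:
  drop -4 from [-4, 1, 2] -> [1, 2]
  drop -4 from [-4, 3, 6] -> [3, 6]
  satisfied 3 clause(s); 3 remain; assigned so far: [4, 5]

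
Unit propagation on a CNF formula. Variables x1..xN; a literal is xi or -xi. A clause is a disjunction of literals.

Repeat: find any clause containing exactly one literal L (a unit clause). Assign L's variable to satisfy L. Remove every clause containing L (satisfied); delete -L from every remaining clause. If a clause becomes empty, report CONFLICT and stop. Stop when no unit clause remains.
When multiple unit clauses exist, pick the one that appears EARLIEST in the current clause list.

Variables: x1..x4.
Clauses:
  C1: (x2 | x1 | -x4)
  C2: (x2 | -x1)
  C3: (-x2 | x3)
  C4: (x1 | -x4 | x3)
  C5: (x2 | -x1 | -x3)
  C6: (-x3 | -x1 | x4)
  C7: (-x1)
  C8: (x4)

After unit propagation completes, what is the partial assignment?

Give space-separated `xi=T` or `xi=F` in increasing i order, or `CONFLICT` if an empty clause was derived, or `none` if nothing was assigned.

Answer: x1=F x2=T x3=T x4=T

Derivation:
unit clause [-1] forces x1=F; simplify:
  drop 1 from [2, 1, -4] -> [2, -4]
  drop 1 from [1, -4, 3] -> [-4, 3]
  satisfied 4 clause(s); 4 remain; assigned so far: [1]
unit clause [4] forces x4=T; simplify:
  drop -4 from [2, -4] -> [2]
  drop -4 from [-4, 3] -> [3]
  satisfied 1 clause(s); 3 remain; assigned so far: [1, 4]
unit clause [2] forces x2=T; simplify:
  drop -2 from [-2, 3] -> [3]
  satisfied 1 clause(s); 2 remain; assigned so far: [1, 2, 4]
unit clause [3] forces x3=T; simplify:
  satisfied 2 clause(s); 0 remain; assigned so far: [1, 2, 3, 4]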